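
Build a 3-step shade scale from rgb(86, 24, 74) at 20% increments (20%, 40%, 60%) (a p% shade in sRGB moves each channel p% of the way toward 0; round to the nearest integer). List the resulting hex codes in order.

#45133B, #340E2C, #220A1E

20%: (86 − 17.2 = 68.8→69, 24 − 4.8 = 19.2→19, 74 − 14.8 = 59.2→59) → #45133B
40%: (86 − 34.4 = 51.6→52, 24 − 9.6 = 14.4→14, 74 − 29.6 = 44.4→44) → #340E2C
60%: (86 − 51.6 = 34.4→34, 24 − 14.4 = 9.6→10, 74 − 44.4 = 29.6→30) → #220A1E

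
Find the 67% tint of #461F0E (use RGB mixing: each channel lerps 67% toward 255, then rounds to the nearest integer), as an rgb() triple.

#461F0E is rgb(70, 31, 14).
A 67% tint moves each channel 67% toward 255:
  R: 70 + 0.67×(255−70) = 70 + 123.95 = 193.95 → 194
  G: 31 + 0.67×(255−31) = 31 + 150.08 = 181.08 → 181
  B: 14 + 0.67×(255−14) = 14 + 161.47 = 175.47 → 175

rgb(194, 181, 175)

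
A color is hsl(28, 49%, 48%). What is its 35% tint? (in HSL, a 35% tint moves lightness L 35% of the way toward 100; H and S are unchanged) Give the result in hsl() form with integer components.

hsl(28, 49%, 66%)

L moves 35% from 48 toward 100: 48 + 18.2 = 66.2 → 66.
H and S are unchanged.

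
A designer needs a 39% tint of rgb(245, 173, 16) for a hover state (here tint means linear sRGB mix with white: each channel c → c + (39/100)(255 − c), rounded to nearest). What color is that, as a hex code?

A 39% tint moves each channel 39% toward 255:
  R: 245 + 0.39×(255−245) = 245 + 3.9 = 248.9 → 249
  G: 173 + 0.39×(255−173) = 173 + 31.98 = 204.98 → 205
  B: 16 + 0.39×(255−16) = 16 + 93.21 = 109.21 → 109
rgb(249, 205, 109) = #f9cd6d.

#f9cd6d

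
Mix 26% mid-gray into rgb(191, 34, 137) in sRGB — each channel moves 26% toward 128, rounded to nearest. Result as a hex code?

A 26% tone moves each channel 26% toward 128:
  R: 191 − 16.38 = 174.62 → 175
  G: 34 + 0.26×(128−34) = 34 + 24.44 = 58.44 → 58
  B: 137 − 2.34 = 134.66 → 135
rgb(175, 58, 135) = #AF3A87.

#AF3A87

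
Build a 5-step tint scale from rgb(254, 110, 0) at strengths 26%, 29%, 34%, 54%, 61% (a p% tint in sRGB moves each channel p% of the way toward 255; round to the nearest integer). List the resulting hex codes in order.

#fe9442, #fe984a, #fe9f57, #ffbc8a, #ffc69c

26%: (254→254, 110 + 37.7 = 147.7→148, 0 + 66.3 = 66.3→66) → #fe9442
29%: (254→254, 110 + 42.05 = 152.05→152, 0 + 73.95 = 73.95→74) → #fe984a
34%: (254→254, 110 + 49.3 = 159.3→159, 0 + 86.7 = 86.7→87) → #fe9f57
54%: (254 + 0.54 = 254.54→255, 110 + 78.3 = 188.3→188, 0 + 137.7 = 137.7→138) → #ffbc8a
61%: (254 + 0.61 = 254.61→255, 110 + 88.45 = 198.45→198, 0 + 155.55 = 155.55→156) → #ffc69c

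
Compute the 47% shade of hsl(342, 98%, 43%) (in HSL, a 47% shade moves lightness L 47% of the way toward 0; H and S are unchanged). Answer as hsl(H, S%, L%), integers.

hsl(342, 98%, 23%)

L moves 47% from 43 toward 0: 43 − 20.21 = 22.79 → 23.
H and S are unchanged.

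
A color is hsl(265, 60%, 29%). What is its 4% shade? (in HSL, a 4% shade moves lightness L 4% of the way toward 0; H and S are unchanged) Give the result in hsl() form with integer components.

hsl(265, 60%, 28%)

L moves 4% from 29 toward 0: 29 − 1.16 = 27.84 → 28.
H and S are unchanged.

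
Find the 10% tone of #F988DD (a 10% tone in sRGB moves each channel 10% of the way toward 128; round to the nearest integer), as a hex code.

#F988DD is rgb(249, 136, 221).
A 10% tone moves each channel 10% toward 128:
  R: 249 − 12.1 = 236.9 → 237
  G: 136 + 0.1×(128−136) = 136 − 0.8 = 135.2 → 135
  B: 221 − 9.3 = 211.7 → 212
rgb(237, 135, 212) = #ED87D4.

#ED87D4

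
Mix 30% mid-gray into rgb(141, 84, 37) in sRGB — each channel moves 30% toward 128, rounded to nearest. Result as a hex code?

#896140

Per channel, c → c + 0.3(128 − c):
  R: 141 − 3.9 = 137.1 → 137
  G: 84 + 13.2 = 97.2 → 97
  B: 37 + 0.3×(128−37) = 37 + 27.3 = 64.3 → 64
rgb(137, 97, 64) = #896140.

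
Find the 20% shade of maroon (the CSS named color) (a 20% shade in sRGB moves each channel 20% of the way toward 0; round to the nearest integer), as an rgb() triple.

CSS maroon is rgb(128, 0, 0).
A 20% shade moves each channel 20% toward 0:
  R: 128 + 0.2×(0−128) = 128 − 25.6 = 102.4 → 102
  G: 0 + 0 = 0 → 0
  B: 0 + 0 = 0 → 0

rgb(102, 0, 0)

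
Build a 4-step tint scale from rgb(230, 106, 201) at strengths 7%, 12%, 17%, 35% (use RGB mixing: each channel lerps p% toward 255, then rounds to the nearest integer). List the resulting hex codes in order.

7%: (230 + 1.75 = 231.75→232, 106 + 10.43 = 116.43→116, 201 + 3.78 = 204.78→205) → #E874CD
12%: (230 + 3 = 233→233, 106 + 17.88 = 123.88→124, 201 + 6.48 = 207.48→207) → #E97CCF
17%: (230 + 4.25 = 234.25→234, 106 + 25.33 = 131.33→131, 201 + 9.18 = 210.18→210) → #EA83D2
35%: (230 + 8.75 = 238.75→239, 106 + 52.15 = 158.15→158, 201 + 18.9 = 219.9→220) → #EF9EDC

#E874CD, #E97CCF, #EA83D2, #EF9EDC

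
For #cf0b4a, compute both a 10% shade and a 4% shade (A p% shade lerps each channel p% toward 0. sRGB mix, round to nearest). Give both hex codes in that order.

#cf0b4a is rgb(207, 11, 74).
10% shade:
  R: 207 − 20.7 = 186.3 → 186
  G: 11 − 1.1 = 9.9 → 10
  B: 74 + 0.1×(0−74) = 74 − 7.4 = 66.6 → 67
  → #ba0a43
4% shade:
  R: 207 + 0.04×(0−207) = 207 − 8.28 = 198.72 → 199
  G: 11 + 0.04×(0−11) = 11 − 0.44 = 10.56 → 11
  B: 74 + 0.04×(0−74) = 74 − 2.96 = 71.04 → 71
  → #c70b47

#ba0a43, #c70b47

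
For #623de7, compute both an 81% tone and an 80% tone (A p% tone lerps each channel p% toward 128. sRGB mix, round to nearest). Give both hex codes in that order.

#623de7 is rgb(98, 61, 231).
81% tone:
  R: 98 + 0.81×(128−98) = 98 + 24.3 = 122.3 → 122
  G: 61 + 0.81×(128−61) = 61 + 54.27 = 115.27 → 115
  B: 231 − 83.43 = 147.57 → 148
  → #7a7394
80% tone:
  R: 98 + 24 = 122 → 122
  G: 61 + 0.8×(128−61) = 61 + 53.6 = 114.6 → 115
  B: 231 + 0.8×(128−231) = 231 − 82.4 = 148.6 → 149
  → #7a7395

#7a7394, #7a7395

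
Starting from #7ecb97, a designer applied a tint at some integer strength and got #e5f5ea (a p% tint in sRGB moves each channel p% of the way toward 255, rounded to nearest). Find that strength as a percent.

#7ecb97 is rgb(126, 203, 151); #e5f5ea is rgb(229, 245, 234).
On the R channel (widest range): 229 ≈ 126 + (p/100)(255 − 126), so p ≈ 100×(229 − 126)/(255 − 126) = 10300/129 = 79.84.
p = 80 reproduces all three channels after rounding.

80%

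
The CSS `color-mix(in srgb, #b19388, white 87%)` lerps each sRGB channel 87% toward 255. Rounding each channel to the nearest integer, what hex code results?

#b19388 is rgb(177, 147, 136).
Per channel, c → c + 0.87(255 − c):
  R: 177 + 67.86 = 244.86 → 245
  G: 147 + 93.96 = 240.96 → 241
  B: 136 + 0.87×(255−136) = 136 + 103.53 = 239.53 → 240
rgb(245, 241, 240) = #f5f1f0.

#f5f1f0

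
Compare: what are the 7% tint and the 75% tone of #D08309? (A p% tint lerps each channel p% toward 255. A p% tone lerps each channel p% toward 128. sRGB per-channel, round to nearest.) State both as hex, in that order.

#D38C1A, #948162

#D08309 is rgb(208, 131, 9).
7% tint:
  R: 208 + 3.29 = 211.29 → 211
  G: 131 + 8.68 = 139.68 → 140
  B: 9 + 0.07×(255−9) = 9 + 17.22 = 26.22 → 26
  → #D38C1A
75% tone:
  R: 208 − 60 = 148 → 148
  G: 131 + 0.75×(128−131) = 131 − 2.25 = 128.75 → 129
  B: 9 + 0.75×(128−9) = 9 + 89.25 = 98.25 → 98
  → #948162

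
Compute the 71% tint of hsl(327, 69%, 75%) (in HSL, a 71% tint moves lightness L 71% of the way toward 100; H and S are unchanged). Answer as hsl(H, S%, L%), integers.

hsl(327, 69%, 93%)

L moves 71% from 75 toward 100: 75 + 17.75 = 92.75 → 93.
H and S are unchanged.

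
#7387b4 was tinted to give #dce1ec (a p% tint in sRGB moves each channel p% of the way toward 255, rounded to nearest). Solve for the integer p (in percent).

75%

#7387b4 is rgb(115, 135, 180); #dce1ec is rgb(220, 225, 236).
On the R channel (widest range): 220 ≈ 115 + (p/100)(255 − 115), so p ≈ 100×(220 − 115)/(255 − 115) = 10500/140 = 75.00.
p = 75 reproduces all three channels after rounding.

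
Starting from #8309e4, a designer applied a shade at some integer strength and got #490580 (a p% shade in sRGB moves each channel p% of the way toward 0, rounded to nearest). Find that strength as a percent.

44%

#8309e4 is rgb(131, 9, 228); #490580 is rgb(73, 5, 128).
On the B channel (widest range): 128 ≈ 228 + (p/100)(0 − 228), so p ≈ 100×(128 − 228)/(0 − 228) = -10000/-228 = 43.86.
p = 44 reproduces all three channels after rounding.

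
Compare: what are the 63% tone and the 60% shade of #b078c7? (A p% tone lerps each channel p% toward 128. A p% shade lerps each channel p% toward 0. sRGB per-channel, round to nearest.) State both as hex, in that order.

#927d9a, #463050

#b078c7 is rgb(176, 120, 199).
63% tone:
  R: 176 + 0.63×(128−176) = 176 − 30.24 = 145.76 → 146
  G: 120 + 5.04 = 125.04 → 125
  B: 199 + 0.63×(128−199) = 199 − 44.73 = 154.27 → 154
  → #927d9a
60% shade:
  R: 176 − 105.6 = 70.4 → 70
  G: 120 + 0.6×(0−120) = 120 − 72 = 48 → 48
  B: 199 + 0.6×(0−199) = 199 − 119.4 = 79.6 → 80
  → #463050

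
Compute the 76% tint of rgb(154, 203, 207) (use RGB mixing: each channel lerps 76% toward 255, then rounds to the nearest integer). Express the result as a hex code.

#E7F3F3

A 76% tint moves each channel 76% toward 255:
  R: 154 + 0.76×(255−154) = 154 + 76.76 = 230.76 → 231
  G: 203 + 0.76×(255−203) = 203 + 39.52 = 242.52 → 243
  B: 207 + 36.48 = 243.48 → 243
rgb(231, 243, 243) = #E7F3F3.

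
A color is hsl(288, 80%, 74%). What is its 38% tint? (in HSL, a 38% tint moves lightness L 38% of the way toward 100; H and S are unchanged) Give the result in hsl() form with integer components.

hsl(288, 80%, 84%)

L moves 38% from 74 toward 100: 74 + 9.88 = 83.88 → 84.
H and S are unchanged.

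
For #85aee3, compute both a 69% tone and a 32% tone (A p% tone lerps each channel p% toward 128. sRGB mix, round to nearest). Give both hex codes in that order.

#828e9f, #839fc3

#85aee3 is rgb(133, 174, 227).
69% tone:
  R: 133 − 3.45 = 129.55 → 130
  G: 174 + 0.69×(128−174) = 174 − 31.74 = 142.26 → 142
  B: 227 + 0.69×(128−227) = 227 − 68.31 = 158.69 → 159
  → #828e9f
32% tone:
  R: 133 − 1.6 = 131.4 → 131
  G: 174 + 0.32×(128−174) = 174 − 14.72 = 159.28 → 159
  B: 227 + 0.32×(128−227) = 227 − 31.68 = 195.32 → 195
  → #839fc3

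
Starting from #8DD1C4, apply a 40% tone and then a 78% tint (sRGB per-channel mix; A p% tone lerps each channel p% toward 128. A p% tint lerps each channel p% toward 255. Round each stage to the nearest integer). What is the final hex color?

#E5EEEC

#8DD1C4 is rgb(141, 209, 196).
A 40% tone moves each channel 40% toward 128:
  R: 141 − 5.2 = 135.8 → 136
  G: 209 − 32.4 = 176.6 → 177
  B: 196 + 0.4×(128−196) = 196 − 27.2 = 168.8 → 169
After the tone: rgb(136, 177, 169) = #88B1A9.
Lerp each channel 78% toward 255:
  R: 136 + 92.82 = 228.82 → 229
  G: 177 + 0.78×(255−177) = 177 + 60.84 = 237.84 → 238
  B: 169 + 67.08 = 236.08 → 236
rgb(229, 238, 236) = #E5EEEC.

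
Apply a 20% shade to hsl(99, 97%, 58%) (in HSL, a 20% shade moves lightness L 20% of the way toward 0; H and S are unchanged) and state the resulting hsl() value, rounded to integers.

hsl(99, 97%, 46%)

L moves 20% from 58 toward 0: 58 − 11.6 = 46.4 → 46.
H and S are unchanged.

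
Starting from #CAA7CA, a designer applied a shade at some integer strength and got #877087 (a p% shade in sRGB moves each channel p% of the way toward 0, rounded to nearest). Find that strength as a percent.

#CAA7CA is rgb(202, 167, 202); #877087 is rgb(135, 112, 135).
On the R channel (widest range): 135 ≈ 202 + (p/100)(0 − 202), so p ≈ 100×(135 − 202)/(0 − 202) = -6700/-202 = 33.17.
p = 33 reproduces all three channels after rounding.

33%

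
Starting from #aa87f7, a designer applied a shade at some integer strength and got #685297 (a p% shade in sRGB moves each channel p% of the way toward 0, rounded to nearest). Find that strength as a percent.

39%

#aa87f7 is rgb(170, 135, 247); #685297 is rgb(104, 82, 151).
On the B channel (widest range): 151 ≈ 247 + (p/100)(0 − 247), so p ≈ 100×(151 − 247)/(0 − 247) = -9600/-247 = 38.87.
p = 39 reproduces all three channels after rounding.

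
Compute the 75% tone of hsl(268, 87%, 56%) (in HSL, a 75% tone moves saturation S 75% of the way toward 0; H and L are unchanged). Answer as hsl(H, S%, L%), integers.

hsl(268, 22%, 56%)

S moves 75% from 87 toward 0: 87 − 65.25 = 21.75 → 22.
H and L are unchanged.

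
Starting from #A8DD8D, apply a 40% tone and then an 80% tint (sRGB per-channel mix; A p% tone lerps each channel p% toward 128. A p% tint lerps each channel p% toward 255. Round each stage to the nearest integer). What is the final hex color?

#EAF1E7

#A8DD8D is rgb(168, 221, 141).
Per channel, c → c + 0.4(128 − c):
  R: 168 − 16 = 152 → 152
  G: 221 + 0.4×(128−221) = 221 − 37.2 = 183.8 → 184
  B: 141 + 0.4×(128−141) = 141 − 5.2 = 135.8 → 136
After the tone: rgb(152, 184, 136) = #98B888.
Per channel, c → c + 0.8(255 − c):
  R: 152 + 0.8×(255−152) = 152 + 82.4 = 234.4 → 234
  G: 184 + 56.8 = 240.8 → 241
  B: 136 + 95.2 = 231.2 → 231
rgb(234, 241, 231) = #EAF1E7.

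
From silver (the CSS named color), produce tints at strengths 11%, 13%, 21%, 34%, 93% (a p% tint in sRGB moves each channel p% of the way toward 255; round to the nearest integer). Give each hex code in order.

#c7c7c7, #c8c8c8, #cdcdcd, #d5d5d5, #fbfbfb

CSS silver is rgb(192, 192, 192).
11%: (192 + 6.93 = 198.93→199, 192 + 6.93 = 198.93→199, 192 + 6.93 = 198.93→199) → #c7c7c7
13%: (192 + 8.19 = 200.19→200, 192 + 8.19 = 200.19→200, 192 + 8.19 = 200.19→200) → #c8c8c8
21%: (192 + 13.23 = 205.23→205, 192 + 13.23 = 205.23→205, 192 + 13.23 = 205.23→205) → #cdcdcd
34%: (192 + 21.42 = 213.42→213, 192 + 21.42 = 213.42→213, 192 + 21.42 = 213.42→213) → #d5d5d5
93%: (192 + 58.59 = 250.59→251, 192 + 58.59 = 250.59→251, 192 + 58.59 = 250.59→251) → #fbfbfb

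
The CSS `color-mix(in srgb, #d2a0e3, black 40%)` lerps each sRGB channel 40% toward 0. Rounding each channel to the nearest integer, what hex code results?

#d2a0e3 is rgb(210, 160, 227).
Lerp each channel 40% toward 0:
  R: 210 − 84 = 126 → 126
  G: 160 − 64 = 96 → 96
  B: 227 + 0.4×(0−227) = 227 − 90.8 = 136.2 → 136
rgb(126, 96, 136) = #7e6088.

#7e6088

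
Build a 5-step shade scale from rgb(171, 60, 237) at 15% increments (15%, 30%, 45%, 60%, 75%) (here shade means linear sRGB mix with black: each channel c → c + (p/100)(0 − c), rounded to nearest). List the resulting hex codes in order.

15%: (171 − 25.65 = 145.35→145, 60 − 9 = 51→51, 237 − 35.55 = 201.45→201) → #9133c9
30%: (171 − 51.3 = 119.7→120, 60 − 18 = 42→42, 237 − 71.1 = 165.9→166) → #782aa6
45%: (171 − 76.95 = 94.05→94, 60 − 27 = 33→33, 237 − 106.65 = 130.35→130) → #5e2182
60%: (171 − 102.6 = 68.4→68, 60 − 36 = 24→24, 237 − 142.2 = 94.8→95) → #44185f
75%: (171 − 128.25 = 42.75→43, 60 − 45 = 15→15, 237 − 177.75 = 59.25→59) → #2b0f3b

#9133c9, #782aa6, #5e2182, #44185f, #2b0f3b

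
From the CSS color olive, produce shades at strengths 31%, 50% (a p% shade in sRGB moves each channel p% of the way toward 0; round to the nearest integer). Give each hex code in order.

CSS olive is rgb(128, 128, 0).
31%: (128 − 39.68 = 88.32→88, 128 − 39.68 = 88.32→88, 0→0) → #585800
50%: (128 − 64 = 64→64, 128 − 64 = 64→64, 0→0) → #404000

#585800, #404000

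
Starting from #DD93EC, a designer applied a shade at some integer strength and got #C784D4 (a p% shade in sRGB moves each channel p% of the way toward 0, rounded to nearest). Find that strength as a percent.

10%

#DD93EC is rgb(221, 147, 236); #C784D4 is rgb(199, 132, 212).
On the B channel (widest range): 212 ≈ 236 + (p/100)(0 − 236), so p ≈ 100×(212 − 236)/(0 − 236) = -2400/-236 = 10.17.
p = 10 reproduces all three channels after rounding.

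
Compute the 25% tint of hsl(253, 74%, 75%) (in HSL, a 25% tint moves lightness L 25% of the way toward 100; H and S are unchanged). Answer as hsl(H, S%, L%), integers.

L moves 25% from 75 toward 100: 75 + 6.25 = 81.25 → 81.
H and S are unchanged.

hsl(253, 74%, 81%)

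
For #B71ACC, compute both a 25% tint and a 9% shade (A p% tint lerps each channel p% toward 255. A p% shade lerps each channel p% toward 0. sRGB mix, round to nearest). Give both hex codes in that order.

#B71ACC is rgb(183, 26, 204).
25% tint:
  R: 183 + 0.25×(255−183) = 183 + 18 = 201 → 201
  G: 26 + 57.25 = 83.25 → 83
  B: 204 + 0.25×(255−204) = 204 + 12.75 = 216.75 → 217
  → #C953D9
9% shade:
  R: 183 − 16.47 = 166.53 → 167
  G: 26 + 0.09×(0−26) = 26 − 2.34 = 23.66 → 24
  B: 204 − 18.36 = 185.64 → 186
  → #A718BA

#C953D9, #A718BA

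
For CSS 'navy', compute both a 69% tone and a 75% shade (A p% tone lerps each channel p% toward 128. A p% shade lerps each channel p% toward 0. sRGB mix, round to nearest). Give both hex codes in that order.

CSS navy is rgb(0, 0, 128).
69% tone:
  R: 0 + 88.32 = 88.32 → 88
  G: 0 + 0.69×(128−0) = 0 + 88.32 = 88.32 → 88
  B: 128 + 0.69×(128−128) = 128 + 0 = 128 → 128
  → #585880
75% shade:
  R: 0 + 0 = 0 → 0
  G: 0 + 0.75×(0−0) = 0 + 0 = 0 → 0
  B: 128 + 0.75×(0−128) = 128 − 96 = 32 → 32
  → #000020

#585880, #000020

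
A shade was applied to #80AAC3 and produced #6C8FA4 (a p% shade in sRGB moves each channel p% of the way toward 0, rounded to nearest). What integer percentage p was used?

#80AAC3 is rgb(128, 170, 195); #6C8FA4 is rgb(108, 143, 164).
On the B channel (widest range): 164 ≈ 195 + (p/100)(0 − 195), so p ≈ 100×(164 − 195)/(0 − 195) = -3100/-195 = 15.90.
p = 16 reproduces all three channels after rounding.

16%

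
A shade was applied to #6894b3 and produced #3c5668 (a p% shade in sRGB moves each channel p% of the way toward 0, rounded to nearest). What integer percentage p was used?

#6894b3 is rgb(104, 148, 179); #3c5668 is rgb(60, 86, 104).
On the B channel (widest range): 104 ≈ 179 + (p/100)(0 − 179), so p ≈ 100×(104 − 179)/(0 − 179) = -7500/-179 = 41.90.
p = 42 reproduces all three channels after rounding.

42%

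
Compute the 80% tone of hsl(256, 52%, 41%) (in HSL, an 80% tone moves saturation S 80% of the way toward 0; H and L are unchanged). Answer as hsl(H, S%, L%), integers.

S moves 80% from 52 toward 0: 52 − 41.6 = 10.4 → 10.
H and L are unchanged.

hsl(256, 10%, 41%)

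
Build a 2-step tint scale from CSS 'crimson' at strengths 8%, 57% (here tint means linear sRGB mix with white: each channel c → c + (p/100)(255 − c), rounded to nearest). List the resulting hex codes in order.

CSS crimson is rgb(220, 20, 60).
8%: (220 + 2.8 = 222.8→223, 20 + 18.8 = 38.8→39, 60 + 15.6 = 75.6→76) → #DF274C
57%: (220 + 19.95 = 239.95→240, 20 + 133.95 = 153.95→154, 60 + 111.15 = 171.15→171) → #F09AAB

#DF274C, #F09AAB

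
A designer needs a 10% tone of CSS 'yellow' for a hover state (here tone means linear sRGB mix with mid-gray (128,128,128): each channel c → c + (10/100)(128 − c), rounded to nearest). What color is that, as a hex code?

#F2F20D

CSS yellow is rgb(255, 255, 0).
A 10% tone moves each channel 10% toward 128:
  R: 255 − 12.7 = 242.3 → 242
  G: 255 + 0.1×(128−255) = 255 − 12.7 = 242.3 → 242
  B: 0 + 0.1×(128−0) = 0 + 12.8 = 12.8 → 13
rgb(242, 242, 13) = #F2F20D.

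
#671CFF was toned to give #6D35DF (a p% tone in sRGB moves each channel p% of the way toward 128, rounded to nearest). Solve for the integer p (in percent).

25%

#671CFF is rgb(103, 28, 255); #6D35DF is rgb(109, 53, 223).
On the B channel (widest range): 223 ≈ 255 + (p/100)(128 − 255), so p ≈ 100×(223 − 255)/(128 − 255) = -3200/-127 = 25.20.
p = 25 reproduces all three channels after rounding.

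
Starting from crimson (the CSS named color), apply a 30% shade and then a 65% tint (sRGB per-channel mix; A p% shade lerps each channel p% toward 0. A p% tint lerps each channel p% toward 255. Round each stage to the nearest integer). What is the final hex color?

#dcabb4

CSS crimson is rgb(220, 20, 60).
Lerp each channel 30% toward 0:
  R: 220 + 0.3×(0−220) = 220 − 66 = 154 → 154
  G: 20 − 6 = 14 → 14
  B: 60 + 0.3×(0−60) = 60 − 18 = 42 → 42
After the shade: rgb(154, 14, 42) = #9a0e2a.
A 65% tint moves each channel 65% toward 255:
  R: 154 + 0.65×(255−154) = 154 + 65.65 = 219.65 → 220
  G: 14 + 0.65×(255−14) = 14 + 156.65 = 170.65 → 171
  B: 42 + 0.65×(255−42) = 42 + 138.45 = 180.45 → 180
rgb(220, 171, 180) = #dcabb4.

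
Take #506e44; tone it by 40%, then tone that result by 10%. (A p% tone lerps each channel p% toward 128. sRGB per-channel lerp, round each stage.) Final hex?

#667660

#506e44 is rgb(80, 110, 68).
A 40% tone moves each channel 40% toward 128:
  R: 80 + 19.2 = 99.2 → 99
  G: 110 + 0.4×(128−110) = 110 + 7.2 = 117.2 → 117
  B: 68 + 0.4×(128−68) = 68 + 24 = 92 → 92
After the tone: rgb(99, 117, 92) = #63755c.
Per channel, c → c + 0.1(128 − c):
  R: 99 + 0.1×(128−99) = 99 + 2.9 = 101.9 → 102
  G: 117 + 1.1 = 118.1 → 118
  B: 92 + 3.6 = 95.6 → 96
rgb(102, 118, 96) = #667660.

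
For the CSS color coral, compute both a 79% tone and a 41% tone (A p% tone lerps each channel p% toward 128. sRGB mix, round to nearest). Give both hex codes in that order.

CSS coral is rgb(255, 127, 80).
79% tone:
  R: 255 + 0.79×(128−255) = 255 − 100.33 = 154.67 → 155
  G: 127 + 0.79×(128−127) = 127 + 0.79 = 127.79 → 128
  B: 80 + 37.92 = 117.92 → 118
  → #9b8076
41% tone:
  R: 255 − 52.07 = 202.93 → 203
  G: 127 + 0.41 = 127.41 → 127
  B: 80 + 0.41×(128−80) = 80 + 19.68 = 99.68 → 100
  → #cb7f64

#9b8076, #cb7f64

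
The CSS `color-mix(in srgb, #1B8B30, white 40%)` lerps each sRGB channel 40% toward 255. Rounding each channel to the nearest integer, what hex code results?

#1B8B30 is rgb(27, 139, 48).
Per channel, c → c + 0.4(255 − c):
  R: 27 + 91.2 = 118.2 → 118
  G: 139 + 46.4 = 185.4 → 185
  B: 48 + 0.4×(255−48) = 48 + 82.8 = 130.8 → 131
rgb(118, 185, 131) = #76B983.

#76B983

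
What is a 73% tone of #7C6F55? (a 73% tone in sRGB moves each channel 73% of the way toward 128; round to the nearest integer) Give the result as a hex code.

#7C6F55 is rgb(124, 111, 85).
Lerp each channel 73% toward 128:
  R: 124 + 0.73×(128−124) = 124 + 2.92 = 126.92 → 127
  G: 111 + 0.73×(128−111) = 111 + 12.41 = 123.41 → 123
  B: 85 + 0.73×(128−85) = 85 + 31.39 = 116.39 → 116
rgb(127, 123, 116) = #7F7B74.

#7F7B74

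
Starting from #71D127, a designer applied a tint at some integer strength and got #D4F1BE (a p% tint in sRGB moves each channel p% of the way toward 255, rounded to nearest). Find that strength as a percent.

70%

#71D127 is rgb(113, 209, 39); #D4F1BE is rgb(212, 241, 190).
On the B channel (widest range): 190 ≈ 39 + (p/100)(255 − 39), so p ≈ 100×(190 − 39)/(255 − 39) = 15100/216 = 69.91.
p = 70 reproduces all three channels after rounding.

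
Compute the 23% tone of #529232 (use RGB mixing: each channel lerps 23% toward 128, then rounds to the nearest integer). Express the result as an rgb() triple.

#529232 is rgb(82, 146, 50).
Lerp each channel 23% toward 128:
  R: 82 + 0.23×(128−82) = 82 + 10.58 = 92.58 → 93
  G: 146 + 0.23×(128−146) = 146 − 4.14 = 141.86 → 142
  B: 50 + 0.23×(128−50) = 50 + 17.94 = 67.94 → 68

rgb(93, 142, 68)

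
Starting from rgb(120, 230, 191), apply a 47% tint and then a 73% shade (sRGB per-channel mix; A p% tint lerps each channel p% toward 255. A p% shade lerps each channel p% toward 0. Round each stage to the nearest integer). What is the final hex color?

#31413C

Lerp each channel 47% toward 255:
  R: 120 + 63.45 = 183.45 → 183
  G: 230 + 0.47×(255−230) = 230 + 11.75 = 241.75 → 242
  B: 191 + 30.08 = 221.08 → 221
After the tint: rgb(183, 242, 221) = #B7F2DD.
A 73% shade moves each channel 73% toward 0:
  R: 183 + 0.73×(0−183) = 183 − 133.59 = 49.41 → 49
  G: 242 + 0.73×(0−242) = 242 − 176.66 = 65.34 → 65
  B: 221 − 161.33 = 59.67 → 60
rgb(49, 65, 60) = #31413C.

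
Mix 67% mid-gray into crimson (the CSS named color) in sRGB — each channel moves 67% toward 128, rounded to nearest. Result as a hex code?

CSS crimson is rgb(220, 20, 60).
A 67% tone moves each channel 67% toward 128:
  R: 220 − 61.64 = 158.36 → 158
  G: 20 + 0.67×(128−20) = 20 + 72.36 = 92.36 → 92
  B: 60 + 45.56 = 105.56 → 106
rgb(158, 92, 106) = #9e5c6a.

#9e5c6a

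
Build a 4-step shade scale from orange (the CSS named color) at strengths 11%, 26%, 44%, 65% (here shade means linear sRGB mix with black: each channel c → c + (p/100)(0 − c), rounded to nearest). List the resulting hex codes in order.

CSS orange is rgb(255, 165, 0).
11%: (255 − 28.05 = 226.95→227, 165 − 18.15 = 146.85→147, 0→0) → #E39300
26%: (255 − 66.3 = 188.7→189, 165 − 42.9 = 122.1→122, 0→0) → #BD7A00
44%: (255 − 112.2 = 142.8→143, 165 − 72.6 = 92.4→92, 0→0) → #8F5C00
65%: (255 − 165.75 = 89.25→89, 165 − 107.25 = 57.75→58, 0→0) → #593A00

#E39300, #BD7A00, #8F5C00, #593A00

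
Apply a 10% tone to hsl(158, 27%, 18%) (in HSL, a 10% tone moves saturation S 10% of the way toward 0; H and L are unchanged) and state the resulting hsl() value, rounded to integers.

S moves 10% from 27 toward 0: 27 − 2.7 = 24.3 → 24.
H and L are unchanged.

hsl(158, 24%, 18%)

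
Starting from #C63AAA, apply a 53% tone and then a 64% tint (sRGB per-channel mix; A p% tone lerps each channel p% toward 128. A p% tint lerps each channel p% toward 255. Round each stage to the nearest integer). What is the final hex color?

#C63AAA is rgb(198, 58, 170).
Per channel, c → c + 0.53(128 − c):
  R: 198 + 0.53×(128−198) = 198 − 37.1 = 160.9 → 161
  G: 58 + 0.53×(128−58) = 58 + 37.1 = 95.1 → 95
  B: 170 − 22.26 = 147.74 → 148
After the tone: rgb(161, 95, 148) = #A15F94.
Lerp each channel 64% toward 255:
  R: 161 + 0.64×(255−161) = 161 + 60.16 = 221.16 → 221
  G: 95 + 102.4 = 197.4 → 197
  B: 148 + 0.64×(255−148) = 148 + 68.48 = 216.48 → 216
rgb(221, 197, 216) = #DDC5D8.

#DDC5D8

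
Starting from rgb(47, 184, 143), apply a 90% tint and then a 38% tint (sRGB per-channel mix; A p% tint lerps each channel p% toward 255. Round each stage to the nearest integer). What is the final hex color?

Per channel, c → c + 0.9(255 − c):
  R: 47 + 0.9×(255−47) = 47 + 187.2 = 234.2 → 234
  G: 184 + 63.9 = 247.9 → 248
  B: 143 + 100.8 = 243.8 → 244
After the tint: rgb(234, 248, 244) = #EAF8F4.
A 38% tint moves each channel 38% toward 255:
  R: 234 + 0.38×(255−234) = 234 + 7.98 = 241.98 → 242
  G: 248 + 0.38×(255−248) = 248 + 2.66 = 250.66 → 251
  B: 244 + 0.38×(255−244) = 244 + 4.18 = 248.18 → 248
rgb(242, 251, 248) = #F2FBF8.

#F2FBF8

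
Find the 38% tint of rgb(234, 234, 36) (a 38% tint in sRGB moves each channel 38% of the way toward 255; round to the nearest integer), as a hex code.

#F2F277

A 38% tint moves each channel 38% toward 255:
  R: 234 + 0.38×(255−234) = 234 + 7.98 = 241.98 → 242
  G: 234 + 7.98 = 241.98 → 242
  B: 36 + 0.38×(255−36) = 36 + 83.22 = 119.22 → 119
rgb(242, 242, 119) = #F2F277.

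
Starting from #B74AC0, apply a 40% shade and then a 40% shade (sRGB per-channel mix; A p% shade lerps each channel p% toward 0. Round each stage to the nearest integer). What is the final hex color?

#421A45

#B74AC0 is rgb(183, 74, 192).
A 40% shade moves each channel 40% toward 0:
  R: 183 + 0.4×(0−183) = 183 − 73.2 = 109.8 → 110
  G: 74 + 0.4×(0−74) = 74 − 29.6 = 44.4 → 44
  B: 192 + 0.4×(0−192) = 192 − 76.8 = 115.2 → 115
After the shade: rgb(110, 44, 115) = #6E2C73.
Lerp each channel 40% toward 0:
  R: 110 − 44 = 66 → 66
  G: 44 − 17.6 = 26.4 → 26
  B: 115 − 46 = 69 → 69
rgb(66, 26, 69) = #421A45.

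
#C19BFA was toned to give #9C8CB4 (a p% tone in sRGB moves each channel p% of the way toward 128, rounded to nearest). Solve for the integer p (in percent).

57%

#C19BFA is rgb(193, 155, 250); #9C8CB4 is rgb(156, 140, 180).
On the B channel (widest range): 180 ≈ 250 + (p/100)(128 − 250), so p ≈ 100×(180 − 250)/(128 − 250) = -7000/-122 = 57.38.
p = 57 reproduces all three channels after rounding.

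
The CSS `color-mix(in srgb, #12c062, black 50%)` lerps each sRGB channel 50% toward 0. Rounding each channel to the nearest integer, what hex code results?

#096031

#12c062 is rgb(18, 192, 98).
Per channel, c → c + 0.5(0 − c):
  R: 18 + 0.5×(0−18) = 18 − 9 = 9 → 9
  G: 192 + 0.5×(0−192) = 192 − 96 = 96 → 96
  B: 98 + 0.5×(0−98) = 98 − 49 = 49 → 49
rgb(9, 96, 49) = #096031.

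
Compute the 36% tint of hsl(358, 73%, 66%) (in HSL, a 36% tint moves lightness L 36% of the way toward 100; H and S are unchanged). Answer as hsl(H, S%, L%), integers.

hsl(358, 73%, 78%)

L moves 36% from 66 toward 100: 66 + 12.24 = 78.24 → 78.
H and S are unchanged.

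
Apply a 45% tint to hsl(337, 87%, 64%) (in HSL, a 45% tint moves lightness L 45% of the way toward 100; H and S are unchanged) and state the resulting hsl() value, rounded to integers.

L moves 45% from 64 toward 100: 64 + 16.2 = 80.2 → 80.
H and S are unchanged.

hsl(337, 87%, 80%)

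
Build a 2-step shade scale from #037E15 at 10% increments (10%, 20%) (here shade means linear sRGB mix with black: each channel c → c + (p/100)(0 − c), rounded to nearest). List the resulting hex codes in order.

#037E15 is rgb(3, 126, 21).
10%: (3→3, 126 − 12.6 = 113.4→113, 21 − 2.1 = 18.9→19) → #037113
20%: (3 − 0.6 = 2.4→2, 126 − 25.2 = 100.8→101, 21 − 4.2 = 16.8→17) → #026511

#037113, #026511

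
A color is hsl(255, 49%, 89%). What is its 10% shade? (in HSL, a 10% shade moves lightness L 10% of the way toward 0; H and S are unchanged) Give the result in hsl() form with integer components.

L moves 10% from 89 toward 0: 89 − 8.9 = 80.1 → 80.
H and S are unchanged.

hsl(255, 49%, 80%)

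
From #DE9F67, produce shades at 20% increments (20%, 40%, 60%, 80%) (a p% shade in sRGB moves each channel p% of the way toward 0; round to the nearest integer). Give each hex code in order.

#B27F52, #855F3E, #594029, #2C2015

#DE9F67 is rgb(222, 159, 103).
20%: (222 − 44.4 = 177.6→178, 159 − 31.8 = 127.2→127, 103 − 20.6 = 82.4→82) → #B27F52
40%: (222 − 88.8 = 133.2→133, 159 − 63.6 = 95.4→95, 103 − 41.2 = 61.8→62) → #855F3E
60%: (222 − 133.2 = 88.8→89, 159 − 95.4 = 63.6→64, 103 − 61.8 = 41.2→41) → #594029
80%: (222 − 177.6 = 44.4→44, 159 − 127.2 = 31.8→32, 103 − 82.4 = 20.6→21) → #2C2015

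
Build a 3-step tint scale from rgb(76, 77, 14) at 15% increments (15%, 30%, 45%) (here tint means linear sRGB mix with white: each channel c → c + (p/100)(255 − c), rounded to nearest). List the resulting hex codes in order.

#676832, #828256, #9d9d7a

15%: (76 + 26.85 = 102.85→103, 77 + 26.7 = 103.7→104, 14 + 36.15 = 50.15→50) → #676832
30%: (76 + 53.7 = 129.7→130, 77 + 53.4 = 130.4→130, 14 + 72.3 = 86.3→86) → #828256
45%: (76 + 80.55 = 156.55→157, 77 + 80.1 = 157.1→157, 14 + 108.45 = 122.45→122) → #9d9d7a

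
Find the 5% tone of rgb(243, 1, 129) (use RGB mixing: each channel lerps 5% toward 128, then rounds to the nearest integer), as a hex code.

#ED0781

Lerp each channel 5% toward 128:
  R: 243 + 0.05×(128−243) = 243 − 5.75 = 237.25 → 237
  G: 1 + 0.05×(128−1) = 1 + 6.35 = 7.35 → 7
  B: 129 − 0.05 = 128.95 → 129
rgb(237, 7, 129) = #ED0781.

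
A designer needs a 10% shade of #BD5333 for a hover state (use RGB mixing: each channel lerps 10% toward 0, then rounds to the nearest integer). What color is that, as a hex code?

#AA4B2E

#BD5333 is rgb(189, 83, 51).
Lerp each channel 10% toward 0:
  R: 189 − 18.9 = 170.1 → 170
  G: 83 + 0.1×(0−83) = 83 − 8.3 = 74.7 → 75
  B: 51 + 0.1×(0−51) = 51 − 5.1 = 45.9 → 46
rgb(170, 75, 46) = #AA4B2E.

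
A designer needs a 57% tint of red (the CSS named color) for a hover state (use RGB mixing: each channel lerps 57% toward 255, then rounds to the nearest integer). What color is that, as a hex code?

#FF9191

CSS red is rgb(255, 0, 0).
Per channel, c → c + 0.57(255 − c):
  R: 255 + 0 = 255 → 255
  G: 0 + 145.35 = 145.35 → 145
  B: 0 + 145.35 = 145.35 → 145
rgb(255, 145, 145) = #FF9191.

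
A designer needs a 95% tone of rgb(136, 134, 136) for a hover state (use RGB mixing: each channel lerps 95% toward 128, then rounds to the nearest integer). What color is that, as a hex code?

#808080

Lerp each channel 95% toward 128:
  R: 136 + 0.95×(128−136) = 136 − 7.6 = 128.4 → 128
  G: 134 − 5.7 = 128.3 → 128
  B: 136 − 7.6 = 128.4 → 128
rgb(128, 128, 128) = #808080.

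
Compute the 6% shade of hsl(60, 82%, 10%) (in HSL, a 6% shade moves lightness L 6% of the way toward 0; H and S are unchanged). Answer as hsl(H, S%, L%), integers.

hsl(60, 82%, 9%)

L moves 6% from 10 toward 0: 10 − 0.6 = 9.4 → 9.
H and S are unchanged.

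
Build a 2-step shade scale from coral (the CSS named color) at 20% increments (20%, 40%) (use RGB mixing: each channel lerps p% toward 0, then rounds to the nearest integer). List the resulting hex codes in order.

CSS coral is rgb(255, 127, 80).
20%: (255 − 51 = 204→204, 127 − 25.4 = 101.6→102, 80 − 16 = 64→64) → #CC6640
40%: (255 − 102 = 153→153, 127 − 50.8 = 76.2→76, 80 − 32 = 48→48) → #994C30

#CC6640, #994C30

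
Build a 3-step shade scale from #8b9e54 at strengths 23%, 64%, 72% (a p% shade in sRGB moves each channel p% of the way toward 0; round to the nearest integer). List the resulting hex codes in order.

#6b7a41, #32391e, #272c18

#8b9e54 is rgb(139, 158, 84).
23%: (139 − 31.97 = 107.03→107, 158 − 36.34 = 121.66→122, 84 − 19.32 = 64.68→65) → #6b7a41
64%: (139 − 88.96 = 50.04→50, 158 − 101.12 = 56.88→57, 84 − 53.76 = 30.24→30) → #32391e
72%: (139 − 100.08 = 38.92→39, 158 − 113.76 = 44.24→44, 84 − 60.48 = 23.52→24) → #272c18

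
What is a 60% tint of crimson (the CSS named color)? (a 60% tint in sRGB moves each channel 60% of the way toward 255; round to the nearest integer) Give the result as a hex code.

CSS crimson is rgb(220, 20, 60).
Per channel, c → c + 0.6(255 − c):
  R: 220 + 21 = 241 → 241
  G: 20 + 141 = 161 → 161
  B: 60 + 0.6×(255−60) = 60 + 117 = 177 → 177
rgb(241, 161, 177) = #F1A1B1.

#F1A1B1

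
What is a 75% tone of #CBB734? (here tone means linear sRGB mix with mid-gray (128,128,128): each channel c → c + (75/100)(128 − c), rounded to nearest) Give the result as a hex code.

#CBB734 is rgb(203, 183, 52).
A 75% tone moves each channel 75% toward 128:
  R: 203 − 56.25 = 146.75 → 147
  G: 183 + 0.75×(128−183) = 183 − 41.25 = 141.75 → 142
  B: 52 + 57 = 109 → 109
rgb(147, 142, 109) = #938E6D.

#938E6D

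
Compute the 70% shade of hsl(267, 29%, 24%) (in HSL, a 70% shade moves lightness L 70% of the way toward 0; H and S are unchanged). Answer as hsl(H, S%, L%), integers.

L moves 70% from 24 toward 0: 24 − 16.8 = 7.2 → 7.
H and S are unchanged.

hsl(267, 29%, 7%)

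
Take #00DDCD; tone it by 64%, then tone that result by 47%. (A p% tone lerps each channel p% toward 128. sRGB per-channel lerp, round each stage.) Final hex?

#68918F

#00DDCD is rgb(0, 221, 205).
Per channel, c → c + 0.64(128 − c):
  R: 0 + 0.64×(128−0) = 0 + 81.92 = 81.92 → 82
  G: 221 + 0.64×(128−221) = 221 − 59.52 = 161.48 → 161
  B: 205 + 0.64×(128−205) = 205 − 49.28 = 155.72 → 156
After the tone: rgb(82, 161, 156) = #52A19C.
Per channel, c → c + 0.47(128 − c):
  R: 82 + 0.47×(128−82) = 82 + 21.62 = 103.62 → 104
  G: 161 − 15.51 = 145.49 → 145
  B: 156 + 0.47×(128−156) = 156 − 13.16 = 142.84 → 143
rgb(104, 145, 143) = #68918F.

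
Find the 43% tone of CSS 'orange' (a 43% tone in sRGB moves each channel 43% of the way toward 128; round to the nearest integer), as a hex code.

CSS orange is rgb(255, 165, 0).
A 43% tone moves each channel 43% toward 128:
  R: 255 − 54.61 = 200.39 → 200
  G: 165 + 0.43×(128−165) = 165 − 15.91 = 149.09 → 149
  B: 0 + 55.04 = 55.04 → 55
rgb(200, 149, 55) = #c89537.

#c89537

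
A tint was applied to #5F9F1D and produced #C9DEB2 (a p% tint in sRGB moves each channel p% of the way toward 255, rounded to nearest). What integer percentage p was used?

66%

#5F9F1D is rgb(95, 159, 29); #C9DEB2 is rgb(201, 222, 178).
On the B channel (widest range): 178 ≈ 29 + (p/100)(255 − 29), so p ≈ 100×(178 − 29)/(255 − 29) = 14900/226 = 65.93.
p = 66 reproduces all three channels after rounding.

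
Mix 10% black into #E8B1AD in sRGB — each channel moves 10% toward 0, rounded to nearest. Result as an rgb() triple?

rgb(209, 159, 156)

#E8B1AD is rgb(232, 177, 173).
Lerp each channel 10% toward 0:
  R: 232 + 0.1×(0−232) = 232 − 23.2 = 208.8 → 209
  G: 177 − 17.7 = 159.3 → 159
  B: 173 − 17.3 = 155.7 → 156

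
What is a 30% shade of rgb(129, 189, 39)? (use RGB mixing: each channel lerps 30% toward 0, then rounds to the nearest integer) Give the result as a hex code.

#5a841b

Lerp each channel 30% toward 0:
  R: 129 − 38.7 = 90.3 → 90
  G: 189 − 56.7 = 132.3 → 132
  B: 39 + 0.3×(0−39) = 39 − 11.7 = 27.3 → 27
rgb(90, 132, 27) = #5a841b.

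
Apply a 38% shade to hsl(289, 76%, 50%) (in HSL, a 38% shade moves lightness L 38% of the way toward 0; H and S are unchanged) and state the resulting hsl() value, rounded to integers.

L moves 38% from 50 toward 0: 50 − 19 = 31 → 31.
H and S are unchanged.

hsl(289, 76%, 31%)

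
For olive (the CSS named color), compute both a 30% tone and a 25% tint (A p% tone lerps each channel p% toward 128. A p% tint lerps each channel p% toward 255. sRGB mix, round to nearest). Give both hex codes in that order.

#808026, #a0a040

CSS olive is rgb(128, 128, 0).
30% tone:
  R: 128 + 0.3×(128−128) = 128 + 0 = 128 → 128
  G: 128 + 0.3×(128−128) = 128 + 0 = 128 → 128
  B: 0 + 0.3×(128−0) = 0 + 38.4 = 38.4 → 38
  → #808026
25% tint:
  R: 128 + 0.25×(255−128) = 128 + 31.75 = 159.75 → 160
  G: 128 + 31.75 = 159.75 → 160
  B: 0 + 63.75 = 63.75 → 64
  → #a0a040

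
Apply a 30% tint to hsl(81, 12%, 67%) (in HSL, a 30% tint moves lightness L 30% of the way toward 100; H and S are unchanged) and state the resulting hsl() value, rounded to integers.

hsl(81, 12%, 77%)

L moves 30% from 67 toward 100: 67 + 9.9 = 76.9 → 77.
H and S are unchanged.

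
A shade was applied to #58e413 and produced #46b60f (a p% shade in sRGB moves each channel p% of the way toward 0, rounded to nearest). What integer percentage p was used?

20%

#58e413 is rgb(88, 228, 19); #46b60f is rgb(70, 182, 15).
On the G channel (widest range): 182 ≈ 228 + (p/100)(0 − 228), so p ≈ 100×(182 − 228)/(0 − 228) = -4600/-228 = 20.18.
p = 20 reproduces all three channels after rounding.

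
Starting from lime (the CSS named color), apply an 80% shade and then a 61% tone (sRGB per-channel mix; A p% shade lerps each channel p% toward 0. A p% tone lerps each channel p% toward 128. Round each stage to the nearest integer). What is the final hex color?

#4E624E

CSS lime is rgb(0, 255, 0).
An 80% shade moves each channel 80% toward 0:
  R: 0 + 0.8×(0−0) = 0 + 0 = 0 → 0
  G: 255 + 0.8×(0−255) = 255 − 204 = 51 → 51
  B: 0 + 0.8×(0−0) = 0 + 0 = 0 → 0
After the shade: rgb(0, 51, 0) = #003300.
Per channel, c → c + 0.61(128 − c):
  R: 0 + 78.08 = 78.08 → 78
  G: 51 + 0.61×(128−51) = 51 + 46.97 = 97.97 → 98
  B: 0 + 78.08 = 78.08 → 78
rgb(78, 98, 78) = #4E624E.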